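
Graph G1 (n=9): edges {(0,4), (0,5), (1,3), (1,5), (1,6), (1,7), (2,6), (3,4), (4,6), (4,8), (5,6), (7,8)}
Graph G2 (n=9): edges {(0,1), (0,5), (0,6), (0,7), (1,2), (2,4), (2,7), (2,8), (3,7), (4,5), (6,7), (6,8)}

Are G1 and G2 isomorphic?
Yes, isomorphic

The graphs are isomorphic.
One valid mapping φ: V(G1) → V(G2): 0→8, 1→0, 2→3, 3→1, 4→2, 5→6, 6→7, 7→5, 8→4

Verify φ preserves adjacency — for each edge of G1, its image is an edge of G2:
  (0,4) → (φ(0),φ(4)) = (2,8) ∈ E(G2) ✓
  (0,5) → (φ(0),φ(5)) = (6,8) ∈ E(G2) ✓
  (1,3) → (φ(1),φ(3)) = (0,1) ∈ E(G2) ✓
  (1,5) → (φ(1),φ(5)) = (0,6) ∈ E(G2) ✓
  (1,6) → (φ(1),φ(6)) = (0,7) ∈ E(G2) ✓
  (1,7) → (φ(1),φ(7)) = (0,5) ∈ E(G2) ✓
  (2,6) → (φ(2),φ(6)) = (3,7) ∈ E(G2) ✓
  (3,4) → (φ(3),φ(4)) = (1,2) ∈ E(G2) ✓
  (4,6) → (φ(4),φ(6)) = (2,7) ∈ E(G2) ✓
  (4,8) → (φ(4),φ(8)) = (2,4) ∈ E(G2) ✓
  (5,6) → (φ(5),φ(6)) = (6,7) ∈ E(G2) ✓
  (7,8) → (φ(7),φ(8)) = (4,5) ∈ E(G2) ✓
All 12 edges of G1 map to edges of G2, and |E(G1)| = |E(G2)| = 12, so φ is a bijection on edges as well as vertices. Hence G1 ≅ G2.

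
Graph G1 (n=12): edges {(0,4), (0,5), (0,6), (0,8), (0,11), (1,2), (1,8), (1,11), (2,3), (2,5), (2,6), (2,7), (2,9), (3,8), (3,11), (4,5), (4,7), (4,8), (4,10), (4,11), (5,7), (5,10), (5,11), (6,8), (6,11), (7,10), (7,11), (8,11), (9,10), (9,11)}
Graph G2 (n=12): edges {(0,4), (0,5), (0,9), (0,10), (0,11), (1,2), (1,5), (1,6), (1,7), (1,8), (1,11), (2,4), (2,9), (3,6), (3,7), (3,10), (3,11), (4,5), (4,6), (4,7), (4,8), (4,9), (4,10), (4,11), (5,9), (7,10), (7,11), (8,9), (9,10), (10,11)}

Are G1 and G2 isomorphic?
Yes, isomorphic

The graphs are isomorphic.
One valid mapping φ: V(G1) → V(G2): 0→0, 1→2, 2→1, 3→8, 4→10, 5→11, 6→5, 7→7, 8→9, 9→6, 10→3, 11→4

Verify φ preserves adjacency — for each edge of G1, its image is an edge of G2:
  (0,4) → (φ(0),φ(4)) = (0,10) ∈ E(G2) ✓
  (0,5) → (φ(0),φ(5)) = (0,11) ∈ E(G2) ✓
  (0,6) → (φ(0),φ(6)) = (0,5) ∈ E(G2) ✓
  (0,8) → (φ(0),φ(8)) = (0,9) ∈ E(G2) ✓
  (0,11) → (φ(0),φ(11)) = (0,4) ∈ E(G2) ✓
  (1,2) → (φ(1),φ(2)) = (1,2) ∈ E(G2) ✓
  (1,8) → (φ(1),φ(8)) = (2,9) ∈ E(G2) ✓
  (1,11) → (φ(1),φ(11)) = (2,4) ∈ E(G2) ✓
  (2,3) → (φ(2),φ(3)) = (1,8) ∈ E(G2) ✓
  (2,5) → (φ(2),φ(5)) = (1,11) ∈ E(G2) ✓
  (2,6) → (φ(2),φ(6)) = (1,5) ∈ E(G2) ✓
  (2,7) → (φ(2),φ(7)) = (1,7) ∈ E(G2) ✓
  (2,9) → (φ(2),φ(9)) = (1,6) ∈ E(G2) ✓
  (3,8) → (φ(3),φ(8)) = (8,9) ∈ E(G2) ✓
  (3,11) → (φ(3),φ(11)) = (4,8) ∈ E(G2) ✓
  (4,5) → (φ(4),φ(5)) = (10,11) ∈ E(G2) ✓
  (4,7) → (φ(4),φ(7)) = (7,10) ∈ E(G2) ✓
  (4,8) → (φ(4),φ(8)) = (9,10) ∈ E(G2) ✓
  (4,10) → (φ(4),φ(10)) = (3,10) ∈ E(G2) ✓
  (4,11) → (φ(4),φ(11)) = (4,10) ∈ E(G2) ✓
  (5,7) → (φ(5),φ(7)) = (7,11) ∈ E(G2) ✓
  (5,10) → (φ(5),φ(10)) = (3,11) ∈ E(G2) ✓
  (5,11) → (φ(5),φ(11)) = (4,11) ∈ E(G2) ✓
  (6,8) → (φ(6),φ(8)) = (5,9) ∈ E(G2) ✓
  (6,11) → (φ(6),φ(11)) = (4,5) ∈ E(G2) ✓
  (7,10) → (φ(7),φ(10)) = (3,7) ∈ E(G2) ✓
  (7,11) → (φ(7),φ(11)) = (4,7) ∈ E(G2) ✓
  (8,11) → (φ(8),φ(11)) = (4,9) ∈ E(G2) ✓
  (9,10) → (φ(9),φ(10)) = (3,6) ∈ E(G2) ✓
  (9,11) → (φ(9),φ(11)) = (4,6) ∈ E(G2) ✓
All 30 edges of G1 map to edges of G2, and |E(G1)| = |E(G2)| = 30, so φ is a bijection on edges as well as vertices. Hence G1 ≅ G2.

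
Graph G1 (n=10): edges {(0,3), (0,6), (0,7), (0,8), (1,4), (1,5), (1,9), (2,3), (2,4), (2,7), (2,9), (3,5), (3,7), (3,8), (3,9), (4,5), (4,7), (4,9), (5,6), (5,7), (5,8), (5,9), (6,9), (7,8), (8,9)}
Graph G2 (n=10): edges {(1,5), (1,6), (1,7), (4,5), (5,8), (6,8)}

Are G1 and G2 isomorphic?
No, not isomorphic

The graphs are NOT isomorphic.

Connected components of G1: 1 component(s) with vertex sets [[0, 1, 2, 3, 4, 5, 6, 7, 8, 9]], sizes [10].
Connected components of G2: 5 component(s) with vertex sets [[0], [2], [3], [9], [1, 4, 5, 6, 7, 8]], sizes [1, 1, 1, 1, 6].
The number of connected components (and the multiset of component sizes) is an isomorphism invariant — an isomorphism maps each component of G1 bijectively onto a component of G2. Since G1 has 1 component(s) and G2 has 5, they cannot be isomorphic.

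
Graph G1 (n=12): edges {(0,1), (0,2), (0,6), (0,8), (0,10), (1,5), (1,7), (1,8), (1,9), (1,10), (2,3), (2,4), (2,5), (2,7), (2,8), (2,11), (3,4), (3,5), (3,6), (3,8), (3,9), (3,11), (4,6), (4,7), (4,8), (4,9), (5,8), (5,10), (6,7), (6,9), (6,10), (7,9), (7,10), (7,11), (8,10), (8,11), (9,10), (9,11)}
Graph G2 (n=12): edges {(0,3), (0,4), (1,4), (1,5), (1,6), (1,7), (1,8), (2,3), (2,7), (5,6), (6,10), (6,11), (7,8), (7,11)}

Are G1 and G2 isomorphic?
No, not isomorphic

The graphs are NOT isomorphic.

Connected components of G1: 1 component(s) with vertex sets [[0, 1, 2, 3, 4, 5, 6, 7, 8, 9, 10, 11]], sizes [12].
Connected components of G2: 2 component(s) with vertex sets [[9], [0, 1, 2, 3, 4, 5, 6, 7, 8, 10, 11]], sizes [1, 11].
The number of connected components (and the multiset of component sizes) is an isomorphism invariant — an isomorphism maps each component of G1 bijectively onto a component of G2. Since G1 has 1 component(s) and G2 has 2, they cannot be isomorphic.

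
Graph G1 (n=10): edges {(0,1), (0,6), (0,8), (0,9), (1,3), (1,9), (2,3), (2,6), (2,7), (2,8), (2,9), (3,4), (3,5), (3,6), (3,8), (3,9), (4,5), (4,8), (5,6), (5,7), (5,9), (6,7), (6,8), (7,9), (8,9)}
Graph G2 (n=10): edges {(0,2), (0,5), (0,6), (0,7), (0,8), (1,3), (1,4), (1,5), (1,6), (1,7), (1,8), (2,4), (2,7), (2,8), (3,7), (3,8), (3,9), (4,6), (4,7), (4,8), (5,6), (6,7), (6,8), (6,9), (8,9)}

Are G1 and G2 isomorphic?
Yes, isomorphic

The graphs are isomorphic.
One valid mapping φ: V(G1) → V(G2): 0→3, 1→9, 2→4, 3→6, 4→5, 5→0, 6→7, 7→2, 8→1, 9→8

Verify φ preserves adjacency — for each edge of G1, its image is an edge of G2:
  (0,1) → (φ(0),φ(1)) = (3,9) ∈ E(G2) ✓
  (0,6) → (φ(0),φ(6)) = (3,7) ∈ E(G2) ✓
  (0,8) → (φ(0),φ(8)) = (1,3) ∈ E(G2) ✓
  (0,9) → (φ(0),φ(9)) = (3,8) ∈ E(G2) ✓
  (1,3) → (φ(1),φ(3)) = (6,9) ∈ E(G2) ✓
  (1,9) → (φ(1),φ(9)) = (8,9) ∈ E(G2) ✓
  (2,3) → (φ(2),φ(3)) = (4,6) ∈ E(G2) ✓
  (2,6) → (φ(2),φ(6)) = (4,7) ∈ E(G2) ✓
  (2,7) → (φ(2),φ(7)) = (2,4) ∈ E(G2) ✓
  (2,8) → (φ(2),φ(8)) = (1,4) ∈ E(G2) ✓
  (2,9) → (φ(2),φ(9)) = (4,8) ∈ E(G2) ✓
  (3,4) → (φ(3),φ(4)) = (5,6) ∈ E(G2) ✓
  (3,5) → (φ(3),φ(5)) = (0,6) ∈ E(G2) ✓
  (3,6) → (φ(3),φ(6)) = (6,7) ∈ E(G2) ✓
  (3,8) → (φ(3),φ(8)) = (1,6) ∈ E(G2) ✓
  (3,9) → (φ(3),φ(9)) = (6,8) ∈ E(G2) ✓
  (4,5) → (φ(4),φ(5)) = (0,5) ∈ E(G2) ✓
  (4,8) → (φ(4),φ(8)) = (1,5) ∈ E(G2) ✓
  (5,6) → (φ(5),φ(6)) = (0,7) ∈ E(G2) ✓
  (5,7) → (φ(5),φ(7)) = (0,2) ∈ E(G2) ✓
  (5,9) → (φ(5),φ(9)) = (0,8) ∈ E(G2) ✓
  (6,7) → (φ(6),φ(7)) = (2,7) ∈ E(G2) ✓
  (6,8) → (φ(6),φ(8)) = (1,7) ∈ E(G2) ✓
  (7,9) → (φ(7),φ(9)) = (2,8) ∈ E(G2) ✓
  (8,9) → (φ(8),φ(9)) = (1,8) ∈ E(G2) ✓
All 25 edges of G1 map to edges of G2, and |E(G1)| = |E(G2)| = 25, so φ is a bijection on edges as well as vertices. Hence G1 ≅ G2.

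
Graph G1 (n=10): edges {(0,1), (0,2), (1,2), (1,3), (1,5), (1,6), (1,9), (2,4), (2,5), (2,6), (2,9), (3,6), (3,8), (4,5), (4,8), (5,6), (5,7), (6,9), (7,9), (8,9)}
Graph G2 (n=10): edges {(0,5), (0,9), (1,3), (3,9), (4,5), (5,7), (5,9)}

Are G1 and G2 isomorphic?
No, not isomorphic

The graphs are NOT isomorphic.

Connected components of G1: 1 component(s) with vertex sets [[0, 1, 2, 3, 4, 5, 6, 7, 8, 9]], sizes [10].
Connected components of G2: 4 component(s) with vertex sets [[2], [6], [8], [0, 1, 3, 4, 5, 7, 9]], sizes [1, 1, 1, 7].
The number of connected components (and the multiset of component sizes) is an isomorphism invariant — an isomorphism maps each component of G1 bijectively onto a component of G2. Since G1 has 1 component(s) and G2 has 4, they cannot be isomorphic.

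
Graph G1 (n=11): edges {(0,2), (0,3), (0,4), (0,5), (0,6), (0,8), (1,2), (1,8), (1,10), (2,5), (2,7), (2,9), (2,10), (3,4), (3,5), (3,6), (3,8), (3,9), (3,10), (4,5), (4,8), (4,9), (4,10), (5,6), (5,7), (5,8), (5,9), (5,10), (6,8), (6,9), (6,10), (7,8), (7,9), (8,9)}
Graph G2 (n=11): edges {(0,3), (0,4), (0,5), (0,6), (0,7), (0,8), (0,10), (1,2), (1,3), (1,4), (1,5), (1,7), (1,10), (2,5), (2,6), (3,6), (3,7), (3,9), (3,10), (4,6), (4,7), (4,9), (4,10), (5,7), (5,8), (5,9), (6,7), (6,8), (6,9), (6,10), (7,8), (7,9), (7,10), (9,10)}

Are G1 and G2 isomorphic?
Yes, isomorphic

The graphs are isomorphic.
One valid mapping φ: V(G1) → V(G2): 0→9, 1→2, 2→5, 3→10, 4→4, 5→7, 6→3, 7→8, 8→6, 9→0, 10→1

Verify φ preserves adjacency — for each edge of G1, its image is an edge of G2:
  (0,2) → (φ(0),φ(2)) = (5,9) ∈ E(G2) ✓
  (0,3) → (φ(0),φ(3)) = (9,10) ∈ E(G2) ✓
  (0,4) → (φ(0),φ(4)) = (4,9) ∈ E(G2) ✓
  (0,5) → (φ(0),φ(5)) = (7,9) ∈ E(G2) ✓
  (0,6) → (φ(0),φ(6)) = (3,9) ∈ E(G2) ✓
  (0,8) → (φ(0),φ(8)) = (6,9) ∈ E(G2) ✓
  (1,2) → (φ(1),φ(2)) = (2,5) ∈ E(G2) ✓
  (1,8) → (φ(1),φ(8)) = (2,6) ∈ E(G2) ✓
  (1,10) → (φ(1),φ(10)) = (1,2) ∈ E(G2) ✓
  (2,5) → (φ(2),φ(5)) = (5,7) ∈ E(G2) ✓
  (2,7) → (φ(2),φ(7)) = (5,8) ∈ E(G2) ✓
  (2,9) → (φ(2),φ(9)) = (0,5) ∈ E(G2) ✓
  (2,10) → (φ(2),φ(10)) = (1,5) ∈ E(G2) ✓
  (3,4) → (φ(3),φ(4)) = (4,10) ∈ E(G2) ✓
  (3,5) → (φ(3),φ(5)) = (7,10) ∈ E(G2) ✓
  (3,6) → (φ(3),φ(6)) = (3,10) ∈ E(G2) ✓
  (3,8) → (φ(3),φ(8)) = (6,10) ∈ E(G2) ✓
  (3,9) → (φ(3),φ(9)) = (0,10) ∈ E(G2) ✓
  (3,10) → (φ(3),φ(10)) = (1,10) ∈ E(G2) ✓
  (4,5) → (φ(4),φ(5)) = (4,7) ∈ E(G2) ✓
  (4,8) → (φ(4),φ(8)) = (4,6) ∈ E(G2) ✓
  (4,9) → (φ(4),φ(9)) = (0,4) ∈ E(G2) ✓
  (4,10) → (φ(4),φ(10)) = (1,4) ∈ E(G2) ✓
  (5,6) → (φ(5),φ(6)) = (3,7) ∈ E(G2) ✓
  (5,7) → (φ(5),φ(7)) = (7,8) ∈ E(G2) ✓
  (5,8) → (φ(5),φ(8)) = (6,7) ∈ E(G2) ✓
  (5,9) → (φ(5),φ(9)) = (0,7) ∈ E(G2) ✓
  (5,10) → (φ(5),φ(10)) = (1,7) ∈ E(G2) ✓
  (6,8) → (φ(6),φ(8)) = (3,6) ∈ E(G2) ✓
  (6,9) → (φ(6),φ(9)) = (0,3) ∈ E(G2) ✓
  (6,10) → (φ(6),φ(10)) = (1,3) ∈ E(G2) ✓
  (7,8) → (φ(7),φ(8)) = (6,8) ∈ E(G2) ✓
  (7,9) → (φ(7),φ(9)) = (0,8) ∈ E(G2) ✓
  (8,9) → (φ(8),φ(9)) = (0,6) ∈ E(G2) ✓
All 34 edges of G1 map to edges of G2, and |E(G1)| = |E(G2)| = 34, so φ is a bijection on edges as well as vertices. Hence G1 ≅ G2.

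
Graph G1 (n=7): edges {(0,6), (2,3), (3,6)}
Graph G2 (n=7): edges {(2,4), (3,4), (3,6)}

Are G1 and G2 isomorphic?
Yes, isomorphic

The graphs are isomorphic.
One valid mapping φ: V(G1) → V(G2): 0→2, 1→5, 2→6, 3→3, 4→1, 5→0, 6→4

Verify φ preserves adjacency — for each edge of G1, its image is an edge of G2:
  (0,6) → (φ(0),φ(6)) = (2,4) ∈ E(G2) ✓
  (2,3) → (φ(2),φ(3)) = (3,6) ∈ E(G2) ✓
  (3,6) → (φ(3),φ(6)) = (3,4) ∈ E(G2) ✓
All 3 edges of G1 map to edges of G2, and |E(G1)| = |E(G2)| = 3, so φ is a bijection on edges as well as vertices. Hence G1 ≅ G2.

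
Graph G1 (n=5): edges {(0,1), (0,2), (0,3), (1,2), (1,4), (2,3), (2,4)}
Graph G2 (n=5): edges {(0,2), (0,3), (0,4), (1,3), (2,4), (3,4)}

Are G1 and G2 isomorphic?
No, not isomorphic

The graphs are NOT isomorphic.

Counting triangles (3-cliques): G1 has 3, G2 has 2.
Triangle count is an isomorphism invariant, so differing triangle counts rule out isomorphism.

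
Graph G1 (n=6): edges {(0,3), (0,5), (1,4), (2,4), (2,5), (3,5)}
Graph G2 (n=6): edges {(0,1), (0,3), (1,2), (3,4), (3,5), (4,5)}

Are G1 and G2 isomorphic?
Yes, isomorphic

The graphs are isomorphic.
One valid mapping φ: V(G1) → V(G2): 0→5, 1→2, 2→0, 3→4, 4→1, 5→3

Verify φ preserves adjacency — for each edge of G1, its image is an edge of G2:
  (0,3) → (φ(0),φ(3)) = (4,5) ∈ E(G2) ✓
  (0,5) → (φ(0),φ(5)) = (3,5) ∈ E(G2) ✓
  (1,4) → (φ(1),φ(4)) = (1,2) ∈ E(G2) ✓
  (2,4) → (φ(2),φ(4)) = (0,1) ∈ E(G2) ✓
  (2,5) → (φ(2),φ(5)) = (0,3) ∈ E(G2) ✓
  (3,5) → (φ(3),φ(5)) = (3,4) ∈ E(G2) ✓
All 6 edges of G1 map to edges of G2, and |E(G1)| = |E(G2)| = 6, so φ is a bijection on edges as well as vertices. Hence G1 ≅ G2.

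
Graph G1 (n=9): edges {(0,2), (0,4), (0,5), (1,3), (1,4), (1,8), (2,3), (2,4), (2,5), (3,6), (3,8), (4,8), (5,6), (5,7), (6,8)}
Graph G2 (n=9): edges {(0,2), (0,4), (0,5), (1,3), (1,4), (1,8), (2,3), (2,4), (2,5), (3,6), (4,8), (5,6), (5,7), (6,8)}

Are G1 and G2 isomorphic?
No, not isomorphic

The graphs are NOT isomorphic.

Counting edges: G1 has 15 edge(s); G2 has 14 edge(s).
Edge count is an isomorphism invariant (a bijection on vertices induces a bijection on edges), so differing edge counts rule out isomorphism.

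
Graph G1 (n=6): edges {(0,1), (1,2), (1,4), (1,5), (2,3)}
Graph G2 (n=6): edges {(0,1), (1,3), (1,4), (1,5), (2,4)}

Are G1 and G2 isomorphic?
Yes, isomorphic

The graphs are isomorphic.
One valid mapping φ: V(G1) → V(G2): 0→3, 1→1, 2→4, 3→2, 4→5, 5→0

Verify φ preserves adjacency — for each edge of G1, its image is an edge of G2:
  (0,1) → (φ(0),φ(1)) = (1,3) ∈ E(G2) ✓
  (1,2) → (φ(1),φ(2)) = (1,4) ∈ E(G2) ✓
  (1,4) → (φ(1),φ(4)) = (1,5) ∈ E(G2) ✓
  (1,5) → (φ(1),φ(5)) = (0,1) ∈ E(G2) ✓
  (2,3) → (φ(2),φ(3)) = (2,4) ∈ E(G2) ✓
All 5 edges of G1 map to edges of G2, and |E(G1)| = |E(G2)| = 5, so φ is a bijection on edges as well as vertices. Hence G1 ≅ G2.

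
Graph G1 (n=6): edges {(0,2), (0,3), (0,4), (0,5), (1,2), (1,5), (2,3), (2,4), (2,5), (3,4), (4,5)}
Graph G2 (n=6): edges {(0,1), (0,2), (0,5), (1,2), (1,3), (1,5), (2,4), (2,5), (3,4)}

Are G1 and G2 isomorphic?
No, not isomorphic

The graphs are NOT isomorphic.

Degrees in G1: deg(0)=4, deg(1)=2, deg(2)=5, deg(3)=3, deg(4)=4, deg(5)=4.
Sorted degree sequence of G1: [5, 4, 4, 4, 3, 2].
Degrees in G2: deg(0)=3, deg(1)=4, deg(2)=4, deg(3)=2, deg(4)=2, deg(5)=3.
Sorted degree sequence of G2: [4, 4, 3, 3, 2, 2].
The (sorted) degree sequence is an isomorphism invariant, so since G1 and G2 have different degree sequences they cannot be isomorphic.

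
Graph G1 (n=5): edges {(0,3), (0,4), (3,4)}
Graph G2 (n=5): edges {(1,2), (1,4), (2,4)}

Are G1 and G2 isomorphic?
Yes, isomorphic

The graphs are isomorphic.
One valid mapping φ: V(G1) → V(G2): 0→4, 1→0, 2→3, 3→2, 4→1

Verify φ preserves adjacency — for each edge of G1, its image is an edge of G2:
  (0,3) → (φ(0),φ(3)) = (2,4) ∈ E(G2) ✓
  (0,4) → (φ(0),φ(4)) = (1,4) ∈ E(G2) ✓
  (3,4) → (φ(3),φ(4)) = (1,2) ∈ E(G2) ✓
All 3 edges of G1 map to edges of G2, and |E(G1)| = |E(G2)| = 3, so φ is a bijection on edges as well as vertices. Hence G1 ≅ G2.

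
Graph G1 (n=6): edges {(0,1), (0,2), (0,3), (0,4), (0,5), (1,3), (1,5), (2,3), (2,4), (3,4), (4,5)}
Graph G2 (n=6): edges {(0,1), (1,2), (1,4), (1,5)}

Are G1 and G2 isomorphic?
No, not isomorphic

The graphs are NOT isomorphic.

Connected components of G1: 1 component(s) with vertex sets [[0, 1, 2, 3, 4, 5]], sizes [6].
Connected components of G2: 2 component(s) with vertex sets [[3], [0, 1, 2, 4, 5]], sizes [1, 5].
The number of connected components (and the multiset of component sizes) is an isomorphism invariant — an isomorphism maps each component of G1 bijectively onto a component of G2. Since G1 has 1 component(s) and G2 has 2, they cannot be isomorphic.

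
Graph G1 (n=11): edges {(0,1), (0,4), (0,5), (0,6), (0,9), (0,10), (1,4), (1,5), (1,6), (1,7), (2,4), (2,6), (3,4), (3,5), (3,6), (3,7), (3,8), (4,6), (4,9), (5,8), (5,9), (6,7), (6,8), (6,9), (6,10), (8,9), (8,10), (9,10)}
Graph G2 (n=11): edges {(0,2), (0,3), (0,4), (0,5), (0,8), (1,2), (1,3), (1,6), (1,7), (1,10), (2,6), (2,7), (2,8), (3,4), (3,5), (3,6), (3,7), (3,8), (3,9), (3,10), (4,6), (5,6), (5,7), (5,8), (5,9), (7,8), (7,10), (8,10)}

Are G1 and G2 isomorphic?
Yes, isomorphic

The graphs are isomorphic.
One valid mapping φ: V(G1) → V(G2): 0→8, 1→0, 2→9, 3→6, 4→5, 5→2, 6→3, 7→4, 8→1, 9→7, 10→10

Verify φ preserves adjacency — for each edge of G1, its image is an edge of G2:
  (0,1) → (φ(0),φ(1)) = (0,8) ∈ E(G2) ✓
  (0,4) → (φ(0),φ(4)) = (5,8) ∈ E(G2) ✓
  (0,5) → (φ(0),φ(5)) = (2,8) ∈ E(G2) ✓
  (0,6) → (φ(0),φ(6)) = (3,8) ∈ E(G2) ✓
  (0,9) → (φ(0),φ(9)) = (7,8) ∈ E(G2) ✓
  (0,10) → (φ(0),φ(10)) = (8,10) ∈ E(G2) ✓
  (1,4) → (φ(1),φ(4)) = (0,5) ∈ E(G2) ✓
  (1,5) → (φ(1),φ(5)) = (0,2) ∈ E(G2) ✓
  (1,6) → (φ(1),φ(6)) = (0,3) ∈ E(G2) ✓
  (1,7) → (φ(1),φ(7)) = (0,4) ∈ E(G2) ✓
  (2,4) → (φ(2),φ(4)) = (5,9) ∈ E(G2) ✓
  (2,6) → (φ(2),φ(6)) = (3,9) ∈ E(G2) ✓
  (3,4) → (φ(3),φ(4)) = (5,6) ∈ E(G2) ✓
  (3,5) → (φ(3),φ(5)) = (2,6) ∈ E(G2) ✓
  (3,6) → (φ(3),φ(6)) = (3,6) ∈ E(G2) ✓
  (3,7) → (φ(3),φ(7)) = (4,6) ∈ E(G2) ✓
  (3,8) → (φ(3),φ(8)) = (1,6) ∈ E(G2) ✓
  (4,6) → (φ(4),φ(6)) = (3,5) ∈ E(G2) ✓
  (4,9) → (φ(4),φ(9)) = (5,7) ∈ E(G2) ✓
  (5,8) → (φ(5),φ(8)) = (1,2) ∈ E(G2) ✓
  (5,9) → (φ(5),φ(9)) = (2,7) ∈ E(G2) ✓
  (6,7) → (φ(6),φ(7)) = (3,4) ∈ E(G2) ✓
  (6,8) → (φ(6),φ(8)) = (1,3) ∈ E(G2) ✓
  (6,9) → (φ(6),φ(9)) = (3,7) ∈ E(G2) ✓
  (6,10) → (φ(6),φ(10)) = (3,10) ∈ E(G2) ✓
  (8,9) → (φ(8),φ(9)) = (1,7) ∈ E(G2) ✓
  (8,10) → (φ(8),φ(10)) = (1,10) ∈ E(G2) ✓
  (9,10) → (φ(9),φ(10)) = (7,10) ∈ E(G2) ✓
All 28 edges of G1 map to edges of G2, and |E(G1)| = |E(G2)| = 28, so φ is a bijection on edges as well as vertices. Hence G1 ≅ G2.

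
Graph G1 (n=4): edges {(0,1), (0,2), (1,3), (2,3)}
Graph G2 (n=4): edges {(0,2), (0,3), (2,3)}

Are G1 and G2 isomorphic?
No, not isomorphic

The graphs are NOT isomorphic.

Counting triangles (3-cliques): G1 has 0, G2 has 1.
Triangle count is an isomorphism invariant, so differing triangle counts rule out isomorphism.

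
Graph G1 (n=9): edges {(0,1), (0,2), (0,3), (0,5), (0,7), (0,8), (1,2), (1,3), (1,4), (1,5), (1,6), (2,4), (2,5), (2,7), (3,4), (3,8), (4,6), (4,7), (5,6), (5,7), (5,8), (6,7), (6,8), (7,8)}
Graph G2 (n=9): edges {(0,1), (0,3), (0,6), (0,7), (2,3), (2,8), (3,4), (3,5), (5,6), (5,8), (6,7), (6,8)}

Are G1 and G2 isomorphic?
No, not isomorphic

The graphs are NOT isomorphic.

Degrees in G1: deg(0)=6, deg(1)=6, deg(2)=5, deg(3)=4, deg(4)=5, deg(5)=6, deg(6)=5, deg(7)=6, deg(8)=5.
Sorted degree sequence of G1: [6, 6, 6, 6, 5, 5, 5, 5, 4].
Degrees in G2: deg(0)=4, deg(1)=1, deg(2)=2, deg(3)=4, deg(4)=1, deg(5)=3, deg(6)=4, deg(7)=2, deg(8)=3.
Sorted degree sequence of G2: [4, 4, 4, 3, 3, 2, 2, 1, 1].
The (sorted) degree sequence is an isomorphism invariant, so since G1 and G2 have different degree sequences they cannot be isomorphic.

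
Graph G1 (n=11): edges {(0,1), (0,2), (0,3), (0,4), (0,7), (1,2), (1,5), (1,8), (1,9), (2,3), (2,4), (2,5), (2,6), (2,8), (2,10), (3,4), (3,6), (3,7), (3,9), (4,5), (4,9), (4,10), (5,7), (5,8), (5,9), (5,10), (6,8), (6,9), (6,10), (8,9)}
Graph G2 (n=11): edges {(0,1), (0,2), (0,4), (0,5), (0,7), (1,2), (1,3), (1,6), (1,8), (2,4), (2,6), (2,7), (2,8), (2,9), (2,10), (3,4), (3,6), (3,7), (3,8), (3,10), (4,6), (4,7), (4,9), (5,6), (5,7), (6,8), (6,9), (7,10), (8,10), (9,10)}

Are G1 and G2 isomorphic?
Yes, isomorphic

The graphs are isomorphic.
One valid mapping φ: V(G1) → V(G2): 0→0, 1→1, 2→2, 3→7, 4→4, 5→6, 6→10, 7→5, 8→8, 9→3, 10→9

Verify φ preserves adjacency — for each edge of G1, its image is an edge of G2:
  (0,1) → (φ(0),φ(1)) = (0,1) ∈ E(G2) ✓
  (0,2) → (φ(0),φ(2)) = (0,2) ∈ E(G2) ✓
  (0,3) → (φ(0),φ(3)) = (0,7) ∈ E(G2) ✓
  (0,4) → (φ(0),φ(4)) = (0,4) ∈ E(G2) ✓
  (0,7) → (φ(0),φ(7)) = (0,5) ∈ E(G2) ✓
  (1,2) → (φ(1),φ(2)) = (1,2) ∈ E(G2) ✓
  (1,5) → (φ(1),φ(5)) = (1,6) ∈ E(G2) ✓
  (1,8) → (φ(1),φ(8)) = (1,8) ∈ E(G2) ✓
  (1,9) → (φ(1),φ(9)) = (1,3) ∈ E(G2) ✓
  (2,3) → (φ(2),φ(3)) = (2,7) ∈ E(G2) ✓
  (2,4) → (φ(2),φ(4)) = (2,4) ∈ E(G2) ✓
  (2,5) → (φ(2),φ(5)) = (2,6) ∈ E(G2) ✓
  (2,6) → (φ(2),φ(6)) = (2,10) ∈ E(G2) ✓
  (2,8) → (φ(2),φ(8)) = (2,8) ∈ E(G2) ✓
  (2,10) → (φ(2),φ(10)) = (2,9) ∈ E(G2) ✓
  (3,4) → (φ(3),φ(4)) = (4,7) ∈ E(G2) ✓
  (3,6) → (φ(3),φ(6)) = (7,10) ∈ E(G2) ✓
  (3,7) → (φ(3),φ(7)) = (5,7) ∈ E(G2) ✓
  (3,9) → (φ(3),φ(9)) = (3,7) ∈ E(G2) ✓
  (4,5) → (φ(4),φ(5)) = (4,6) ∈ E(G2) ✓
  (4,9) → (φ(4),φ(9)) = (3,4) ∈ E(G2) ✓
  (4,10) → (φ(4),φ(10)) = (4,9) ∈ E(G2) ✓
  (5,7) → (φ(5),φ(7)) = (5,6) ∈ E(G2) ✓
  (5,8) → (φ(5),φ(8)) = (6,8) ∈ E(G2) ✓
  (5,9) → (φ(5),φ(9)) = (3,6) ∈ E(G2) ✓
  (5,10) → (φ(5),φ(10)) = (6,9) ∈ E(G2) ✓
  (6,8) → (φ(6),φ(8)) = (8,10) ∈ E(G2) ✓
  (6,9) → (φ(6),φ(9)) = (3,10) ∈ E(G2) ✓
  (6,10) → (φ(6),φ(10)) = (9,10) ∈ E(G2) ✓
  (8,9) → (φ(8),φ(9)) = (3,8) ∈ E(G2) ✓
All 30 edges of G1 map to edges of G2, and |E(G1)| = |E(G2)| = 30, so φ is a bijection on edges as well as vertices. Hence G1 ≅ G2.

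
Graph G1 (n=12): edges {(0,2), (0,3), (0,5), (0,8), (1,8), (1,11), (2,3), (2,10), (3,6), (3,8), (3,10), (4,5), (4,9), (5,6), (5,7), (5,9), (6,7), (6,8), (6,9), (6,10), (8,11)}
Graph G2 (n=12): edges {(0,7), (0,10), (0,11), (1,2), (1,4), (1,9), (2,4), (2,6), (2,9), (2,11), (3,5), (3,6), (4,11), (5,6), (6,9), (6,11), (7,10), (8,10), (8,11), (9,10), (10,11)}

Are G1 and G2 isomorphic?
Yes, isomorphic

The graphs are isomorphic.
One valid mapping φ: V(G1) → V(G2): 0→9, 1→3, 2→1, 3→2, 4→7, 5→10, 6→11, 7→8, 8→6, 9→0, 10→4, 11→5

Verify φ preserves adjacency — for each edge of G1, its image is an edge of G2:
  (0,2) → (φ(0),φ(2)) = (1,9) ∈ E(G2) ✓
  (0,3) → (φ(0),φ(3)) = (2,9) ∈ E(G2) ✓
  (0,5) → (φ(0),φ(5)) = (9,10) ∈ E(G2) ✓
  (0,8) → (φ(0),φ(8)) = (6,9) ∈ E(G2) ✓
  (1,8) → (φ(1),φ(8)) = (3,6) ∈ E(G2) ✓
  (1,11) → (φ(1),φ(11)) = (3,5) ∈ E(G2) ✓
  (2,3) → (φ(2),φ(3)) = (1,2) ∈ E(G2) ✓
  (2,10) → (φ(2),φ(10)) = (1,4) ∈ E(G2) ✓
  (3,6) → (φ(3),φ(6)) = (2,11) ∈ E(G2) ✓
  (3,8) → (φ(3),φ(8)) = (2,6) ∈ E(G2) ✓
  (3,10) → (φ(3),φ(10)) = (2,4) ∈ E(G2) ✓
  (4,5) → (φ(4),φ(5)) = (7,10) ∈ E(G2) ✓
  (4,9) → (φ(4),φ(9)) = (0,7) ∈ E(G2) ✓
  (5,6) → (φ(5),φ(6)) = (10,11) ∈ E(G2) ✓
  (5,7) → (φ(5),φ(7)) = (8,10) ∈ E(G2) ✓
  (5,9) → (φ(5),φ(9)) = (0,10) ∈ E(G2) ✓
  (6,7) → (φ(6),φ(7)) = (8,11) ∈ E(G2) ✓
  (6,8) → (φ(6),φ(8)) = (6,11) ∈ E(G2) ✓
  (6,9) → (φ(6),φ(9)) = (0,11) ∈ E(G2) ✓
  (6,10) → (φ(6),φ(10)) = (4,11) ∈ E(G2) ✓
  (8,11) → (φ(8),φ(11)) = (5,6) ∈ E(G2) ✓
All 21 edges of G1 map to edges of G2, and |E(G1)| = |E(G2)| = 21, so φ is a bijection on edges as well as vertices. Hence G1 ≅ G2.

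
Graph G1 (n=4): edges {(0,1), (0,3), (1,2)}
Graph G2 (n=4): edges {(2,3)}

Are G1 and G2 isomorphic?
No, not isomorphic

The graphs are NOT isomorphic.

Connected components of G1: 1 component(s) with vertex sets [[0, 1, 2, 3]], sizes [4].
Connected components of G2: 3 component(s) with vertex sets [[0], [1], [2, 3]], sizes [1, 1, 2].
The number of connected components (and the multiset of component sizes) is an isomorphism invariant — an isomorphism maps each component of G1 bijectively onto a component of G2. Since G1 has 1 component(s) and G2 has 3, they cannot be isomorphic.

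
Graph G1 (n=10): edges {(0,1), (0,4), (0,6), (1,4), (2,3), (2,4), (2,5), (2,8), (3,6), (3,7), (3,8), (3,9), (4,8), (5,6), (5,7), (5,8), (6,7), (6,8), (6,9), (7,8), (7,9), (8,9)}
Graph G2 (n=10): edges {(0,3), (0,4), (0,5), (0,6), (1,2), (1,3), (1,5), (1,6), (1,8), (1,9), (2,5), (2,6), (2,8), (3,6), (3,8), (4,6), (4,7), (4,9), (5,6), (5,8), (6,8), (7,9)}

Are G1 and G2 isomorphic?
Yes, isomorphic

The graphs are isomorphic.
One valid mapping φ: V(G1) → V(G2): 0→9, 1→7, 2→0, 3→5, 4→4, 5→3, 6→1, 7→8, 8→6, 9→2

Verify φ preserves adjacency — for each edge of G1, its image is an edge of G2:
  (0,1) → (φ(0),φ(1)) = (7,9) ∈ E(G2) ✓
  (0,4) → (φ(0),φ(4)) = (4,9) ∈ E(G2) ✓
  (0,6) → (φ(0),φ(6)) = (1,9) ∈ E(G2) ✓
  (1,4) → (φ(1),φ(4)) = (4,7) ∈ E(G2) ✓
  (2,3) → (φ(2),φ(3)) = (0,5) ∈ E(G2) ✓
  (2,4) → (φ(2),φ(4)) = (0,4) ∈ E(G2) ✓
  (2,5) → (φ(2),φ(5)) = (0,3) ∈ E(G2) ✓
  (2,8) → (φ(2),φ(8)) = (0,6) ∈ E(G2) ✓
  (3,6) → (φ(3),φ(6)) = (1,5) ∈ E(G2) ✓
  (3,7) → (φ(3),φ(7)) = (5,8) ∈ E(G2) ✓
  (3,8) → (φ(3),φ(8)) = (5,6) ∈ E(G2) ✓
  (3,9) → (φ(3),φ(9)) = (2,5) ∈ E(G2) ✓
  (4,8) → (φ(4),φ(8)) = (4,6) ∈ E(G2) ✓
  (5,6) → (φ(5),φ(6)) = (1,3) ∈ E(G2) ✓
  (5,7) → (φ(5),φ(7)) = (3,8) ∈ E(G2) ✓
  (5,8) → (φ(5),φ(8)) = (3,6) ∈ E(G2) ✓
  (6,7) → (φ(6),φ(7)) = (1,8) ∈ E(G2) ✓
  (6,8) → (φ(6),φ(8)) = (1,6) ∈ E(G2) ✓
  (6,9) → (φ(6),φ(9)) = (1,2) ∈ E(G2) ✓
  (7,8) → (φ(7),φ(8)) = (6,8) ∈ E(G2) ✓
  (7,9) → (φ(7),φ(9)) = (2,8) ∈ E(G2) ✓
  (8,9) → (φ(8),φ(9)) = (2,6) ∈ E(G2) ✓
All 22 edges of G1 map to edges of G2, and |E(G1)| = |E(G2)| = 22, so φ is a bijection on edges as well as vertices. Hence G1 ≅ G2.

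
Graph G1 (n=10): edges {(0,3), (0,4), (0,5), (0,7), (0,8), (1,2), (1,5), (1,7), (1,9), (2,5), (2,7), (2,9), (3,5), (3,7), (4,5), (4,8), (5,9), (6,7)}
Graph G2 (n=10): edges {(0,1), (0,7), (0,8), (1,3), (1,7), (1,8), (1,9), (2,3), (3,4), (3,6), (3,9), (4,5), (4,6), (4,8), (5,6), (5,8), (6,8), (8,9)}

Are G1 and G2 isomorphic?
Yes, isomorphic

The graphs are isomorphic.
One valid mapping φ: V(G1) → V(G2): 0→1, 1→4, 2→6, 3→9, 4→0, 5→8, 6→2, 7→3, 8→7, 9→5

Verify φ preserves adjacency — for each edge of G1, its image is an edge of G2:
  (0,3) → (φ(0),φ(3)) = (1,9) ∈ E(G2) ✓
  (0,4) → (φ(0),φ(4)) = (0,1) ∈ E(G2) ✓
  (0,5) → (φ(0),φ(5)) = (1,8) ∈ E(G2) ✓
  (0,7) → (φ(0),φ(7)) = (1,3) ∈ E(G2) ✓
  (0,8) → (φ(0),φ(8)) = (1,7) ∈ E(G2) ✓
  (1,2) → (φ(1),φ(2)) = (4,6) ∈ E(G2) ✓
  (1,5) → (φ(1),φ(5)) = (4,8) ∈ E(G2) ✓
  (1,7) → (φ(1),φ(7)) = (3,4) ∈ E(G2) ✓
  (1,9) → (φ(1),φ(9)) = (4,5) ∈ E(G2) ✓
  (2,5) → (φ(2),φ(5)) = (6,8) ∈ E(G2) ✓
  (2,7) → (φ(2),φ(7)) = (3,6) ∈ E(G2) ✓
  (2,9) → (φ(2),φ(9)) = (5,6) ∈ E(G2) ✓
  (3,5) → (φ(3),φ(5)) = (8,9) ∈ E(G2) ✓
  (3,7) → (φ(3),φ(7)) = (3,9) ∈ E(G2) ✓
  (4,5) → (φ(4),φ(5)) = (0,8) ∈ E(G2) ✓
  (4,8) → (φ(4),φ(8)) = (0,7) ∈ E(G2) ✓
  (5,9) → (φ(5),φ(9)) = (5,8) ∈ E(G2) ✓
  (6,7) → (φ(6),φ(7)) = (2,3) ∈ E(G2) ✓
All 18 edges of G1 map to edges of G2, and |E(G1)| = |E(G2)| = 18, so φ is a bijection on edges as well as vertices. Hence G1 ≅ G2.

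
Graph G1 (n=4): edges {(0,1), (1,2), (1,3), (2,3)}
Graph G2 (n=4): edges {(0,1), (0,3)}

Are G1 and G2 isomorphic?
No, not isomorphic

The graphs are NOT isomorphic.

Degrees in G1: deg(0)=1, deg(1)=3, deg(2)=2, deg(3)=2.
Sorted degree sequence of G1: [3, 2, 2, 1].
Degrees in G2: deg(0)=2, deg(1)=1, deg(2)=0, deg(3)=1.
Sorted degree sequence of G2: [2, 1, 1, 0].
The (sorted) degree sequence is an isomorphism invariant, so since G1 and G2 have different degree sequences they cannot be isomorphic.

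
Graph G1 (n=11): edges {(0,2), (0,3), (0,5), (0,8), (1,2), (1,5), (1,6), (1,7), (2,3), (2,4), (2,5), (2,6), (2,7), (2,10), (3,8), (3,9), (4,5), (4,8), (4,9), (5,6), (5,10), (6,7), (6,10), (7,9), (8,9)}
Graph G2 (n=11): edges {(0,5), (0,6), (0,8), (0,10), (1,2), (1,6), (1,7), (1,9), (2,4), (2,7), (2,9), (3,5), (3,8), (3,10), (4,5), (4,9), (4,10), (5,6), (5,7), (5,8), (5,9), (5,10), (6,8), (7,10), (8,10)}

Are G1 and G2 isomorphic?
Yes, isomorphic

The graphs are isomorphic.
One valid mapping φ: V(G1) → V(G2): 0→4, 1→0, 2→5, 3→9, 4→7, 5→10, 6→8, 7→6, 8→2, 9→1, 10→3

Verify φ preserves adjacency — for each edge of G1, its image is an edge of G2:
  (0,2) → (φ(0),φ(2)) = (4,5) ∈ E(G2) ✓
  (0,3) → (φ(0),φ(3)) = (4,9) ∈ E(G2) ✓
  (0,5) → (φ(0),φ(5)) = (4,10) ∈ E(G2) ✓
  (0,8) → (φ(0),φ(8)) = (2,4) ∈ E(G2) ✓
  (1,2) → (φ(1),φ(2)) = (0,5) ∈ E(G2) ✓
  (1,5) → (φ(1),φ(5)) = (0,10) ∈ E(G2) ✓
  (1,6) → (φ(1),φ(6)) = (0,8) ∈ E(G2) ✓
  (1,7) → (φ(1),φ(7)) = (0,6) ∈ E(G2) ✓
  (2,3) → (φ(2),φ(3)) = (5,9) ∈ E(G2) ✓
  (2,4) → (φ(2),φ(4)) = (5,7) ∈ E(G2) ✓
  (2,5) → (φ(2),φ(5)) = (5,10) ∈ E(G2) ✓
  (2,6) → (φ(2),φ(6)) = (5,8) ∈ E(G2) ✓
  (2,7) → (φ(2),φ(7)) = (5,6) ∈ E(G2) ✓
  (2,10) → (φ(2),φ(10)) = (3,5) ∈ E(G2) ✓
  (3,8) → (φ(3),φ(8)) = (2,9) ∈ E(G2) ✓
  (3,9) → (φ(3),φ(9)) = (1,9) ∈ E(G2) ✓
  (4,5) → (φ(4),φ(5)) = (7,10) ∈ E(G2) ✓
  (4,8) → (φ(4),φ(8)) = (2,7) ∈ E(G2) ✓
  (4,9) → (φ(4),φ(9)) = (1,7) ∈ E(G2) ✓
  (5,6) → (φ(5),φ(6)) = (8,10) ∈ E(G2) ✓
  (5,10) → (φ(5),φ(10)) = (3,10) ∈ E(G2) ✓
  (6,7) → (φ(6),φ(7)) = (6,8) ∈ E(G2) ✓
  (6,10) → (φ(6),φ(10)) = (3,8) ∈ E(G2) ✓
  (7,9) → (φ(7),φ(9)) = (1,6) ∈ E(G2) ✓
  (8,9) → (φ(8),φ(9)) = (1,2) ∈ E(G2) ✓
All 25 edges of G1 map to edges of G2, and |E(G1)| = |E(G2)| = 25, so φ is a bijection on edges as well as vertices. Hence G1 ≅ G2.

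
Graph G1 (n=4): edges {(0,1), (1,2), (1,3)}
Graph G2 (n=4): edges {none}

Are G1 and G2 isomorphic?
No, not isomorphic

The graphs are NOT isomorphic.

Connected components of G1: 1 component(s) with vertex sets [[0, 1, 2, 3]], sizes [4].
Connected components of G2: 4 component(s) with vertex sets [[0], [1], [2], [3]], sizes [1, 1, 1, 1].
The number of connected components (and the multiset of component sizes) is an isomorphism invariant — an isomorphism maps each component of G1 bijectively onto a component of G2. Since G1 has 1 component(s) and G2 has 4, they cannot be isomorphic.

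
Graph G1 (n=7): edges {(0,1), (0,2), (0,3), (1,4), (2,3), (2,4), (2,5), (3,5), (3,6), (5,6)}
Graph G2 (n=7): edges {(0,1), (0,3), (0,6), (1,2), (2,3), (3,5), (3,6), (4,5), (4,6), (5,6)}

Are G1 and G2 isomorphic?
Yes, isomorphic

The graphs are isomorphic.
One valid mapping φ: V(G1) → V(G2): 0→0, 1→1, 2→3, 3→6, 4→2, 5→5, 6→4

Verify φ preserves adjacency — for each edge of G1, its image is an edge of G2:
  (0,1) → (φ(0),φ(1)) = (0,1) ∈ E(G2) ✓
  (0,2) → (φ(0),φ(2)) = (0,3) ∈ E(G2) ✓
  (0,3) → (φ(0),φ(3)) = (0,6) ∈ E(G2) ✓
  (1,4) → (φ(1),φ(4)) = (1,2) ∈ E(G2) ✓
  (2,3) → (φ(2),φ(3)) = (3,6) ∈ E(G2) ✓
  (2,4) → (φ(2),φ(4)) = (2,3) ∈ E(G2) ✓
  (2,5) → (φ(2),φ(5)) = (3,5) ∈ E(G2) ✓
  (3,5) → (φ(3),φ(5)) = (5,6) ∈ E(G2) ✓
  (3,6) → (φ(3),φ(6)) = (4,6) ∈ E(G2) ✓
  (5,6) → (φ(5),φ(6)) = (4,5) ∈ E(G2) ✓
All 10 edges of G1 map to edges of G2, and |E(G1)| = |E(G2)| = 10, so φ is a bijection on edges as well as vertices. Hence G1 ≅ G2.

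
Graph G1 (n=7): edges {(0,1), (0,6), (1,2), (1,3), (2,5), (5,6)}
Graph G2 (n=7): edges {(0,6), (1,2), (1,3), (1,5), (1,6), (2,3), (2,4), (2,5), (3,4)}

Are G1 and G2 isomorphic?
No, not isomorphic

The graphs are NOT isomorphic.

Counting triangles (3-cliques): G1 has 0, G2 has 3.
Triangle count is an isomorphism invariant, so differing triangle counts rule out isomorphism.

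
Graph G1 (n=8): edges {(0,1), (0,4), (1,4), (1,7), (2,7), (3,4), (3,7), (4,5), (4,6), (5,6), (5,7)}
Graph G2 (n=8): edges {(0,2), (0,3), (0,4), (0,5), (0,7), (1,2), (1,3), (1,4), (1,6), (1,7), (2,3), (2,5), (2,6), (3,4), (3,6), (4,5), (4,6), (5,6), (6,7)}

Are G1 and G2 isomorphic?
No, not isomorphic

The graphs are NOT isomorphic.

Degrees in G1: deg(0)=2, deg(1)=3, deg(2)=1, deg(3)=2, deg(4)=5, deg(5)=3, deg(6)=2, deg(7)=4.
Sorted degree sequence of G1: [5, 4, 3, 3, 2, 2, 2, 1].
Degrees in G2: deg(0)=5, deg(1)=5, deg(2)=5, deg(3)=5, deg(4)=5, deg(5)=4, deg(6)=6, deg(7)=3.
Sorted degree sequence of G2: [6, 5, 5, 5, 5, 5, 4, 3].
The (sorted) degree sequence is an isomorphism invariant, so since G1 and G2 have different degree sequences they cannot be isomorphic.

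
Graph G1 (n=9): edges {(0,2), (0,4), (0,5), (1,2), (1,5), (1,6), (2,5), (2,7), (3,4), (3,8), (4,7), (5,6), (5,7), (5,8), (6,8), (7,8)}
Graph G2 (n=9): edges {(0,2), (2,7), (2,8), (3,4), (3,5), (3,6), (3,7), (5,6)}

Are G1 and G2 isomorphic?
No, not isomorphic

The graphs are NOT isomorphic.

Connected components of G1: 1 component(s) with vertex sets [[0, 1, 2, 3, 4, 5, 6, 7, 8]], sizes [9].
Connected components of G2: 2 component(s) with vertex sets [[1], [0, 2, 3, 4, 5, 6, 7, 8]], sizes [1, 8].
The number of connected components (and the multiset of component sizes) is an isomorphism invariant — an isomorphism maps each component of G1 bijectively onto a component of G2. Since G1 has 1 component(s) and G2 has 2, they cannot be isomorphic.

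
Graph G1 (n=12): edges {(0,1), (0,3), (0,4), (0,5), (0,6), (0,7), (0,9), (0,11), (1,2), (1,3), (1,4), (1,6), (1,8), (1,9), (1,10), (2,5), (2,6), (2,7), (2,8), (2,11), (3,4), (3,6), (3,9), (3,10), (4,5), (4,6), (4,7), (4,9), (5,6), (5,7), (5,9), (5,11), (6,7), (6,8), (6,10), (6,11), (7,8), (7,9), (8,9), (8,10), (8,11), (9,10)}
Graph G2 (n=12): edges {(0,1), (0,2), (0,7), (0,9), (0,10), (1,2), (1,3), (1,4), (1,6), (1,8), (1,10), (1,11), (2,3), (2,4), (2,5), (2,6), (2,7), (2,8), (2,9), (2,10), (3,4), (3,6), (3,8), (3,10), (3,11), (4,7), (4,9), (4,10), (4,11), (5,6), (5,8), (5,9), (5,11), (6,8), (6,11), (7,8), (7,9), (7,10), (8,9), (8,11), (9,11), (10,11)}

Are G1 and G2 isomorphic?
Yes, isomorphic

The graphs are isomorphic.
One valid mapping φ: V(G1) → V(G2): 0→1, 1→8, 2→7, 3→6, 4→3, 5→10, 6→2, 7→4, 8→9, 9→11, 10→5, 11→0

Verify φ preserves adjacency — for each edge of G1, its image is an edge of G2:
  (0,1) → (φ(0),φ(1)) = (1,8) ∈ E(G2) ✓
  (0,3) → (φ(0),φ(3)) = (1,6) ∈ E(G2) ✓
  (0,4) → (φ(0),φ(4)) = (1,3) ∈ E(G2) ✓
  (0,5) → (φ(0),φ(5)) = (1,10) ∈ E(G2) ✓
  (0,6) → (φ(0),φ(6)) = (1,2) ∈ E(G2) ✓
  (0,7) → (φ(0),φ(7)) = (1,4) ∈ E(G2) ✓
  (0,9) → (φ(0),φ(9)) = (1,11) ∈ E(G2) ✓
  (0,11) → (φ(0),φ(11)) = (0,1) ∈ E(G2) ✓
  (1,2) → (φ(1),φ(2)) = (7,8) ∈ E(G2) ✓
  (1,3) → (φ(1),φ(3)) = (6,8) ∈ E(G2) ✓
  (1,4) → (φ(1),φ(4)) = (3,8) ∈ E(G2) ✓
  (1,6) → (φ(1),φ(6)) = (2,8) ∈ E(G2) ✓
  (1,8) → (φ(1),φ(8)) = (8,9) ∈ E(G2) ✓
  (1,9) → (φ(1),φ(9)) = (8,11) ∈ E(G2) ✓
  (1,10) → (φ(1),φ(10)) = (5,8) ∈ E(G2) ✓
  (2,5) → (φ(2),φ(5)) = (7,10) ∈ E(G2) ✓
  (2,6) → (φ(2),φ(6)) = (2,7) ∈ E(G2) ✓
  (2,7) → (φ(2),φ(7)) = (4,7) ∈ E(G2) ✓
  (2,8) → (φ(2),φ(8)) = (7,9) ∈ E(G2) ✓
  (2,11) → (φ(2),φ(11)) = (0,7) ∈ E(G2) ✓
  (3,4) → (φ(3),φ(4)) = (3,6) ∈ E(G2) ✓
  (3,6) → (φ(3),φ(6)) = (2,6) ∈ E(G2) ✓
  (3,9) → (φ(3),φ(9)) = (6,11) ∈ E(G2) ✓
  (3,10) → (φ(3),φ(10)) = (5,6) ∈ E(G2) ✓
  (4,5) → (φ(4),φ(5)) = (3,10) ∈ E(G2) ✓
  (4,6) → (φ(4),φ(6)) = (2,3) ∈ E(G2) ✓
  (4,7) → (φ(4),φ(7)) = (3,4) ∈ E(G2) ✓
  (4,9) → (φ(4),φ(9)) = (3,11) ∈ E(G2) ✓
  (5,6) → (φ(5),φ(6)) = (2,10) ∈ E(G2) ✓
  (5,7) → (φ(5),φ(7)) = (4,10) ∈ E(G2) ✓
  (5,9) → (φ(5),φ(9)) = (10,11) ∈ E(G2) ✓
  (5,11) → (φ(5),φ(11)) = (0,10) ∈ E(G2) ✓
  (6,7) → (φ(6),φ(7)) = (2,4) ∈ E(G2) ✓
  (6,8) → (φ(6),φ(8)) = (2,9) ∈ E(G2) ✓
  (6,10) → (φ(6),φ(10)) = (2,5) ∈ E(G2) ✓
  (6,11) → (φ(6),φ(11)) = (0,2) ∈ E(G2) ✓
  (7,8) → (φ(7),φ(8)) = (4,9) ∈ E(G2) ✓
  (7,9) → (φ(7),φ(9)) = (4,11) ∈ E(G2) ✓
  (8,9) → (φ(8),φ(9)) = (9,11) ∈ E(G2) ✓
  (8,10) → (φ(8),φ(10)) = (5,9) ∈ E(G2) ✓
  (8,11) → (φ(8),φ(11)) = (0,9) ∈ E(G2) ✓
  (9,10) → (φ(9),φ(10)) = (5,11) ∈ E(G2) ✓
All 42 edges of G1 map to edges of G2, and |E(G1)| = |E(G2)| = 42, so φ is a bijection on edges as well as vertices. Hence G1 ≅ G2.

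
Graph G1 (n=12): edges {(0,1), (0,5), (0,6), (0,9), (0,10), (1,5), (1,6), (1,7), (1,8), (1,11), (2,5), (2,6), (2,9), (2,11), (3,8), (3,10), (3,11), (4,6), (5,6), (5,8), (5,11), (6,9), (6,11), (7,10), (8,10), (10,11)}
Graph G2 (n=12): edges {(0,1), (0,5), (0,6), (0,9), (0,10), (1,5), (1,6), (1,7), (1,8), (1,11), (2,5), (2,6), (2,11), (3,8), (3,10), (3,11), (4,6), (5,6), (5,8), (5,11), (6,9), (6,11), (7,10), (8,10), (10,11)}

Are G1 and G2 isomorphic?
No, not isomorphic

The graphs are NOT isomorphic.

Counting edges: G1 has 26 edge(s); G2 has 25 edge(s).
Edge count is an isomorphism invariant (a bijection on vertices induces a bijection on edges), so differing edge counts rule out isomorphism.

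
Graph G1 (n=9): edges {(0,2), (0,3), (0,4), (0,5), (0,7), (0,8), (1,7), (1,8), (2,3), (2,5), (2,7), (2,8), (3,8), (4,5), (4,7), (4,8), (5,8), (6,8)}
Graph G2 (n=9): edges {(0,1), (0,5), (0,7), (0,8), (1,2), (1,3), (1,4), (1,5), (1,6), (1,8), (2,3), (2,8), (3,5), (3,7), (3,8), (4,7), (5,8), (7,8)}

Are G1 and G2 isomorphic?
Yes, isomorphic

The graphs are isomorphic.
One valid mapping φ: V(G1) → V(G2): 0→8, 1→4, 2→3, 3→2, 4→0, 5→5, 6→6, 7→7, 8→1

Verify φ preserves adjacency — for each edge of G1, its image is an edge of G2:
  (0,2) → (φ(0),φ(2)) = (3,8) ∈ E(G2) ✓
  (0,3) → (φ(0),φ(3)) = (2,8) ∈ E(G2) ✓
  (0,4) → (φ(0),φ(4)) = (0,8) ∈ E(G2) ✓
  (0,5) → (φ(0),φ(5)) = (5,8) ∈ E(G2) ✓
  (0,7) → (φ(0),φ(7)) = (7,8) ∈ E(G2) ✓
  (0,8) → (φ(0),φ(8)) = (1,8) ∈ E(G2) ✓
  (1,7) → (φ(1),φ(7)) = (4,7) ∈ E(G2) ✓
  (1,8) → (φ(1),φ(8)) = (1,4) ∈ E(G2) ✓
  (2,3) → (φ(2),φ(3)) = (2,3) ∈ E(G2) ✓
  (2,5) → (φ(2),φ(5)) = (3,5) ∈ E(G2) ✓
  (2,7) → (φ(2),φ(7)) = (3,7) ∈ E(G2) ✓
  (2,8) → (φ(2),φ(8)) = (1,3) ∈ E(G2) ✓
  (3,8) → (φ(3),φ(8)) = (1,2) ∈ E(G2) ✓
  (4,5) → (φ(4),φ(5)) = (0,5) ∈ E(G2) ✓
  (4,7) → (φ(4),φ(7)) = (0,7) ∈ E(G2) ✓
  (4,8) → (φ(4),φ(8)) = (0,1) ∈ E(G2) ✓
  (5,8) → (φ(5),φ(8)) = (1,5) ∈ E(G2) ✓
  (6,8) → (φ(6),φ(8)) = (1,6) ∈ E(G2) ✓
All 18 edges of G1 map to edges of G2, and |E(G1)| = |E(G2)| = 18, so φ is a bijection on edges as well as vertices. Hence G1 ≅ G2.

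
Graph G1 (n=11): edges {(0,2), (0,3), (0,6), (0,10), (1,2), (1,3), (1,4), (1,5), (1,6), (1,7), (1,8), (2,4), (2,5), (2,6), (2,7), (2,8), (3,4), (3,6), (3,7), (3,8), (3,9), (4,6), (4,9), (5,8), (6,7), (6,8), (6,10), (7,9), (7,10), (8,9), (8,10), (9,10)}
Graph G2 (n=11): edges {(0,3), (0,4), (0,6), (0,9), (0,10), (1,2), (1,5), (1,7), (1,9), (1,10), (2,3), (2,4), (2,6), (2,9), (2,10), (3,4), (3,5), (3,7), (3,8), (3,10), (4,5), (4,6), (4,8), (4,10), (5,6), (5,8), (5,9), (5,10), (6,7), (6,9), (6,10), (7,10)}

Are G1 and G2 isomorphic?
Yes, isomorphic

The graphs are isomorphic.
One valid mapping φ: V(G1) → V(G2): 0→7, 1→4, 2→3, 3→6, 4→0, 5→8, 6→10, 7→2, 8→5, 9→9, 10→1

Verify φ preserves adjacency — for each edge of G1, its image is an edge of G2:
  (0,2) → (φ(0),φ(2)) = (3,7) ∈ E(G2) ✓
  (0,3) → (φ(0),φ(3)) = (6,7) ∈ E(G2) ✓
  (0,6) → (φ(0),φ(6)) = (7,10) ∈ E(G2) ✓
  (0,10) → (φ(0),φ(10)) = (1,7) ∈ E(G2) ✓
  (1,2) → (φ(1),φ(2)) = (3,4) ∈ E(G2) ✓
  (1,3) → (φ(1),φ(3)) = (4,6) ∈ E(G2) ✓
  (1,4) → (φ(1),φ(4)) = (0,4) ∈ E(G2) ✓
  (1,5) → (φ(1),φ(5)) = (4,8) ∈ E(G2) ✓
  (1,6) → (φ(1),φ(6)) = (4,10) ∈ E(G2) ✓
  (1,7) → (φ(1),φ(7)) = (2,4) ∈ E(G2) ✓
  (1,8) → (φ(1),φ(8)) = (4,5) ∈ E(G2) ✓
  (2,4) → (φ(2),φ(4)) = (0,3) ∈ E(G2) ✓
  (2,5) → (φ(2),φ(5)) = (3,8) ∈ E(G2) ✓
  (2,6) → (φ(2),φ(6)) = (3,10) ∈ E(G2) ✓
  (2,7) → (φ(2),φ(7)) = (2,3) ∈ E(G2) ✓
  (2,8) → (φ(2),φ(8)) = (3,5) ∈ E(G2) ✓
  (3,4) → (φ(3),φ(4)) = (0,6) ∈ E(G2) ✓
  (3,6) → (φ(3),φ(6)) = (6,10) ∈ E(G2) ✓
  (3,7) → (φ(3),φ(7)) = (2,6) ∈ E(G2) ✓
  (3,8) → (φ(3),φ(8)) = (5,6) ∈ E(G2) ✓
  (3,9) → (φ(3),φ(9)) = (6,9) ∈ E(G2) ✓
  (4,6) → (φ(4),φ(6)) = (0,10) ∈ E(G2) ✓
  (4,9) → (φ(4),φ(9)) = (0,9) ∈ E(G2) ✓
  (5,8) → (φ(5),φ(8)) = (5,8) ∈ E(G2) ✓
  (6,7) → (φ(6),φ(7)) = (2,10) ∈ E(G2) ✓
  (6,8) → (φ(6),φ(8)) = (5,10) ∈ E(G2) ✓
  (6,10) → (φ(6),φ(10)) = (1,10) ∈ E(G2) ✓
  (7,9) → (φ(7),φ(9)) = (2,9) ∈ E(G2) ✓
  (7,10) → (φ(7),φ(10)) = (1,2) ∈ E(G2) ✓
  (8,9) → (φ(8),φ(9)) = (5,9) ∈ E(G2) ✓
  (8,10) → (φ(8),φ(10)) = (1,5) ∈ E(G2) ✓
  (9,10) → (φ(9),φ(10)) = (1,9) ∈ E(G2) ✓
All 32 edges of G1 map to edges of G2, and |E(G1)| = |E(G2)| = 32, so φ is a bijection on edges as well as vertices. Hence G1 ≅ G2.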